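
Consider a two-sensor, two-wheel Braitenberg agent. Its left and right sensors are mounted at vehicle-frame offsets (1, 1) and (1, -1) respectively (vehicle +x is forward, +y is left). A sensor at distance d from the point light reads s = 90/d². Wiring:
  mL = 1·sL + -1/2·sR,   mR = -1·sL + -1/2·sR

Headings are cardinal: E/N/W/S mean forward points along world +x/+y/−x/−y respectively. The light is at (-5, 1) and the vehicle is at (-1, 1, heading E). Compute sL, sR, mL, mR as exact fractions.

left sensor world pos  = (0, 2); dL² = 26
right sensor world pos = (0, 0); dR² = 26
sL = 90/26 = 45/13
sR = 90/26 = 45/13
mL = 1·sL + -1/2·sR = 45/26
mR = -1·sL + -1/2·sR = -135/26

45/13 45/13 45/26 -135/26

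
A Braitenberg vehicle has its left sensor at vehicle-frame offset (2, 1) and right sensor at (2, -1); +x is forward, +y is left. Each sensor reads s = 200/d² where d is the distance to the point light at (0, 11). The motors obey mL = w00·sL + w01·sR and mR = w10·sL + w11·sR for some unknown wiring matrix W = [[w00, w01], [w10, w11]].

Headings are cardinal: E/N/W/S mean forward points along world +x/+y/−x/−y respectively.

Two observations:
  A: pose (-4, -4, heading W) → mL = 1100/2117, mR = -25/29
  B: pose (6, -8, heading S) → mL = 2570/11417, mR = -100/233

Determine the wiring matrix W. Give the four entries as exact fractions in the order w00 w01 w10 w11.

obs A: pose=(-4,-4,W) → sL=50/73, sR=25/29, mL=1100/2117, mR=-25/29
obs B: pose=(6,-8,S) → sL=20/49, sR=100/233, mL=2570/11417, mR=-100/233
sensor matrix S = [[50/73, 25/29], [20/49, 100/233]]; det S = -1399500/24169789
solve [mL_A; mL_B] = S·[w00; w01] and [mR_A; mR_B] = S·[w10; w11]:
  w00 = -1/2, w01 = 1, w10 = 0, w11 = -1

-1/2 1 0 -1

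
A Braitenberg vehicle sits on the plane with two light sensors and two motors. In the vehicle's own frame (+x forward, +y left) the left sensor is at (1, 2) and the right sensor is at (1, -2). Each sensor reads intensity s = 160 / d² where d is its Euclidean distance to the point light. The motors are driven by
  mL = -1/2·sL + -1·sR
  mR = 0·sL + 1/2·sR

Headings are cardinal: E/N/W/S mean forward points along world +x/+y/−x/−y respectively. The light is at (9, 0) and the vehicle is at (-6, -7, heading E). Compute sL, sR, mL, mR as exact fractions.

left sensor world pos  = (-5, -5); dL² = 221
right sensor world pos = (-5, -9); dR² = 277
sL = 160/221 = 160/221
sR = 160/277 = 160/277
mL = -1/2·sL + -1·sR = -57520/61217
mR = 0·sL + 1/2·sR = 80/277

160/221 160/277 -57520/61217 80/277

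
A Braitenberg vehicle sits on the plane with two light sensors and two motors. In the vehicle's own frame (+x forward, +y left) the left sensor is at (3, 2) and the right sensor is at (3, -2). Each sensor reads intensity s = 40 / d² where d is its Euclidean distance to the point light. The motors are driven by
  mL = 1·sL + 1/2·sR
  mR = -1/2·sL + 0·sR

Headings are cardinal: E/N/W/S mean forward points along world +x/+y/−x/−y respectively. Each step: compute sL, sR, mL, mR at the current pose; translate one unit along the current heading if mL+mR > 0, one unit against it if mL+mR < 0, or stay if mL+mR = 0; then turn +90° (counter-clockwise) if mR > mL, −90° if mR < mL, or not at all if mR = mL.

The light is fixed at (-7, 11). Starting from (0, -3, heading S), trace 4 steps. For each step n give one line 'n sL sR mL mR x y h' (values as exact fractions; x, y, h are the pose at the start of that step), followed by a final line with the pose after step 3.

0 4/37 20/157 998/5809 -2/37 0 -3 S
1 8/61 8/37 540/2257 -4/61 0 -4 W
2 1/4 5/26 9/26 -1/8 -1 -4 N
3 8/45 40/337 3596/15165 -4/45 -1 -3 E
final 0 -3 S

n=0: pose=(0,-3,S); sL=4/37, sR=20/157; mL=998/5809, mR=-2/37; mL+mR=684/5809 → advance +1; mR−mL=-1312/5809 → turn -1·90°
n=1: pose=(0,-4,W); sL=8/61, sR=8/37; mL=540/2257, mR=-4/61; mL+mR=392/2257 → advance +1; mR−mL=-688/2257 → turn -1·90°
n=2: pose=(-1,-4,N); sL=1/4, sR=5/26; mL=9/26, mR=-1/8; mL+mR=23/104 → advance +1; mR−mL=-49/104 → turn -1·90°
n=3: pose=(-1,-3,E); sL=8/45, sR=40/337; mL=3596/15165, mR=-4/45; mL+mR=2248/15165 → advance +1; mR−mL=-1648/5055 → turn -1·90°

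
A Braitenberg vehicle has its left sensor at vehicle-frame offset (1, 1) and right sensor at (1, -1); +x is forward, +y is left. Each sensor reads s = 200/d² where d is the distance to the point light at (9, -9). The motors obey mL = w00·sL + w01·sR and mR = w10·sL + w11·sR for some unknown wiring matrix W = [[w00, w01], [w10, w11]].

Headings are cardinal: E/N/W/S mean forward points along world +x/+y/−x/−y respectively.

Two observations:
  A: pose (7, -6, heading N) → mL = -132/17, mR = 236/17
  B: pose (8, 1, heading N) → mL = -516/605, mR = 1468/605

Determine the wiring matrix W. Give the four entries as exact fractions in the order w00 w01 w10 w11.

obs A: pose=(7,-6,N) → sL=8, sR=200/17, mL=-132/17, mR=236/17
obs B: pose=(8,1,N) → sL=8/5, sR=200/121, mL=-516/605, mR=1468/605
sensor matrix S = [[8, 200/17], [8/5, 200/121]]; det S = -11520/2057
solve [mL_A; mL_B] = S·[w00; w01] and [mR_A; mR_B] = S·[w10; w11]:
  w00 = 1/2, w01 = -1, w10 = 1, w11 = 1/2

1/2 -1 1 1/2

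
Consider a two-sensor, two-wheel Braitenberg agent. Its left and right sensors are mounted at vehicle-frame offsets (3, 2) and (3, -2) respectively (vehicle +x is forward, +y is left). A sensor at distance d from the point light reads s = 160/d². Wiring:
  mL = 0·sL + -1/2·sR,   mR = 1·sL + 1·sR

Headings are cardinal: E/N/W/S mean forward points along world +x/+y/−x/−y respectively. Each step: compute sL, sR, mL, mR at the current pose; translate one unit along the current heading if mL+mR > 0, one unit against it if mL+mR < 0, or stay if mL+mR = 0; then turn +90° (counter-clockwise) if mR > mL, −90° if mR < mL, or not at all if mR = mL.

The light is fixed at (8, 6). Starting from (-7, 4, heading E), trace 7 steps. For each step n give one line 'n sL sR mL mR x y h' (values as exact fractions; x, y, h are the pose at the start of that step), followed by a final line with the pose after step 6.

n=0: pose=(-7,4,E); sL=10/9, sR=1; mL=-1/2, mR=19/9; mL+mR=29/18 → advance +1; mR−mL=47/18 → turn +1·90°
n=1: pose=(-6,4,N); sL=160/257, sR=32/29; mL=-16/29, mR=12864/7453; mL+mR=8752/7453 → advance +1; mR−mL=16976/7453 → turn +1·90°
n=2: pose=(-6,5,W); sL=80/149, sR=16/29; mL=-8/29, mR=4704/4321; mL+mR=3512/4321 → advance +1; mR−mL=5896/4321 → turn +1·90°
n=3: pose=(-7,5,S); sL=32/37, sR=32/61; mL=-16/61, mR=3136/2257; mL+mR=2544/2257 → advance +1; mR−mL=3728/2257 → turn +1·90°
n=4: pose=(-7,4,E); sL=10/9, sR=1; mL=-1/2, mR=19/9; mL+mR=29/18 → advance +1; mR−mL=47/18 → turn +1·90°
n=5: pose=(-6,4,N); sL=160/257, sR=32/29; mL=-16/29, mR=12864/7453; mL+mR=8752/7453 → advance +1; mR−mL=16976/7453 → turn +1·90°
n=6: pose=(-6,5,W); sL=80/149, sR=16/29; mL=-8/29, mR=4704/4321; mL+mR=3512/4321 → advance +1; mR−mL=5896/4321 → turn +1·90°

0 10/9 1 -1/2 19/9 -7 4 E
1 160/257 32/29 -16/29 12864/7453 -6 4 N
2 80/149 16/29 -8/29 4704/4321 -6 5 W
3 32/37 32/61 -16/61 3136/2257 -7 5 S
4 10/9 1 -1/2 19/9 -7 4 E
5 160/257 32/29 -16/29 12864/7453 -6 4 N
6 80/149 16/29 -8/29 4704/4321 -6 5 W
final -7 5 S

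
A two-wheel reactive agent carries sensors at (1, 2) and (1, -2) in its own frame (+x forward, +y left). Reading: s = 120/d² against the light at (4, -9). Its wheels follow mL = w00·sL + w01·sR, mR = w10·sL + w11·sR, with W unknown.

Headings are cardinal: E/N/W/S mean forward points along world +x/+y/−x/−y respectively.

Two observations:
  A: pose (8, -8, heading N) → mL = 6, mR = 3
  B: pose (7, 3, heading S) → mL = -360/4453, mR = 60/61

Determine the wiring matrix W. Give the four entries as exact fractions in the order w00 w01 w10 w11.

1/2 -1/2 0 1

obs A: pose=(8,-8,N) → sL=15, sR=3, mL=6, mR=3
obs B: pose=(7,3,S) → sL=60/73, sR=60/61, mL=-360/4453, mR=60/61
sensor matrix S = [[15, 3], [60/73, 60/61]]; det S = 54720/4453
solve [mL_A; mL_B] = S·[w00; w01] and [mR_A; mR_B] = S·[w10; w11]:
  w00 = 1/2, w01 = -1/2, w10 = 0, w11 = 1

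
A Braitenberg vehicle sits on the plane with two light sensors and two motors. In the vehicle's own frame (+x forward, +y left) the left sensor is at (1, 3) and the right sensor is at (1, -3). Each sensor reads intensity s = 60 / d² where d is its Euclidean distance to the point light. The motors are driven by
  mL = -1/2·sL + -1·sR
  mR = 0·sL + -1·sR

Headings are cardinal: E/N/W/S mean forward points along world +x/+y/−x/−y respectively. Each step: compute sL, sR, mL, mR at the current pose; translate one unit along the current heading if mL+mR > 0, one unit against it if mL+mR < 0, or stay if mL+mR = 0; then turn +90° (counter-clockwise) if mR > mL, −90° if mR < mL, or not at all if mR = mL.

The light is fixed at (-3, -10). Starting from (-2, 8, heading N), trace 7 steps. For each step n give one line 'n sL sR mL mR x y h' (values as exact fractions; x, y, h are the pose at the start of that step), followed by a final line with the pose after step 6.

0 12/73 60/377 -6642/27521 -60/377 -2 8 N
1 15/49 3/20 -297/980 -3/20 -2 7 W
2 60/281 60/257 -24570/72217 -60/257 -1 7 S
3 2/15 10/39 -21/65 -10/39 -1 8 E
4 12/73 60/377 -6642/27521 -60/377 -2 8 N
5 15/49 3/20 -297/980 -3/20 -2 7 W
6 60/281 60/257 -24570/72217 -60/257 -1 7 S
final -1 8 E

n=0: pose=(-2,8,N); sL=12/73, sR=60/377; mL=-6642/27521, mR=-60/377; mL+mR=-11022/27521 → advance -1; mR−mL=6/73 → turn +1·90°
n=1: pose=(-2,7,W); sL=15/49, sR=3/20; mL=-297/980, mR=-3/20; mL+mR=-111/245 → advance -1; mR−mL=15/98 → turn +1·90°
n=2: pose=(-1,7,S); sL=60/281, sR=60/257; mL=-24570/72217, mR=-60/257; mL+mR=-41430/72217 → advance -1; mR−mL=30/281 → turn +1·90°
n=3: pose=(-1,8,E); sL=2/15, sR=10/39; mL=-21/65, mR=-10/39; mL+mR=-113/195 → advance -1; mR−mL=1/15 → turn +1·90°
n=4: pose=(-2,8,N); sL=12/73, sR=60/377; mL=-6642/27521, mR=-60/377; mL+mR=-11022/27521 → advance -1; mR−mL=6/73 → turn +1·90°
n=5: pose=(-2,7,W); sL=15/49, sR=3/20; mL=-297/980, mR=-3/20; mL+mR=-111/245 → advance -1; mR−mL=15/98 → turn +1·90°
n=6: pose=(-1,7,S); sL=60/281, sR=60/257; mL=-24570/72217, mR=-60/257; mL+mR=-41430/72217 → advance -1; mR−mL=30/281 → turn +1·90°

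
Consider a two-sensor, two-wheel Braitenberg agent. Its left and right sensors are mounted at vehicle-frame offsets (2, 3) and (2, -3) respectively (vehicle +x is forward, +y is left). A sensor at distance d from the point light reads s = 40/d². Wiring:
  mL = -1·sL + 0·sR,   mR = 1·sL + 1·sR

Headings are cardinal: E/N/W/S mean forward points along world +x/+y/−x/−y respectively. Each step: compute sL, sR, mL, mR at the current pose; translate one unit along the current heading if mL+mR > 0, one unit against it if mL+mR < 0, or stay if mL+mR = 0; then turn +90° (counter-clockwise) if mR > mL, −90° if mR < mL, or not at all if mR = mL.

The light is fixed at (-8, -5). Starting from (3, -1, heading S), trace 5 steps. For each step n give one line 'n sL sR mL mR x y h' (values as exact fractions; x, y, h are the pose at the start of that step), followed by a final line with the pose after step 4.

n=0: pose=(3,-1,S); sL=1/5, sR=10/17; mL=-1/5, mR=67/85; mL+mR=10/17 → advance +1; mR−mL=84/85 → turn +1·90°
n=1: pose=(3,-2,E); sL=8/41, sR=40/169; mL=-8/41, mR=2992/6929; mL+mR=40/169 → advance +1; mR−mL=4344/6929 → turn +1·90°
n=2: pose=(4,-2,N); sL=20/53, sR=4/25; mL=-20/53, mR=712/1325; mL+mR=4/25 → advance +1; mR−mL=1212/1325 → turn +1·90°
n=3: pose=(4,-1,W); sL=40/101, sR=40/149; mL=-40/101, mR=10000/15049; mL+mR=40/149 → advance +1; mR−mL=15960/15049 → turn +1·90°
n=4: pose=(3,-1,S); sL=1/5, sR=10/17; mL=-1/5, mR=67/85; mL+mR=10/17 → advance +1; mR−mL=84/85 → turn +1·90°

0 1/5 10/17 -1/5 67/85 3 -1 S
1 8/41 40/169 -8/41 2992/6929 3 -2 E
2 20/53 4/25 -20/53 712/1325 4 -2 N
3 40/101 40/149 -40/101 10000/15049 4 -1 W
4 1/5 10/17 -1/5 67/85 3 -1 S
final 3 -2 E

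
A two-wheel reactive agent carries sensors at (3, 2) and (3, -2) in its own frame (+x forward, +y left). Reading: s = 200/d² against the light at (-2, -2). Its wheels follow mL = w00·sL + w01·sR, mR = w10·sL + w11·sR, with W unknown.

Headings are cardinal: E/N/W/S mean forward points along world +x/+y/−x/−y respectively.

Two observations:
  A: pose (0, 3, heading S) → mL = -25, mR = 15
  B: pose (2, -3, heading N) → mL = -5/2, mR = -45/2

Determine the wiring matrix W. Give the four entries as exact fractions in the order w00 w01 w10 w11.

0 -1/2 -1 1/2

obs A: pose=(0,3,S) → sL=10, sR=50, mL=-25, mR=15
obs B: pose=(2,-3,N) → sL=25, sR=5, mL=-5/2, mR=-45/2
sensor matrix S = [[10, 50], [25, 5]]; det S = -1200
solve [mL_A; mL_B] = S·[w00; w01] and [mR_A; mR_B] = S·[w10; w11]:
  w00 = 0, w01 = -1/2, w10 = -1, w11 = 1/2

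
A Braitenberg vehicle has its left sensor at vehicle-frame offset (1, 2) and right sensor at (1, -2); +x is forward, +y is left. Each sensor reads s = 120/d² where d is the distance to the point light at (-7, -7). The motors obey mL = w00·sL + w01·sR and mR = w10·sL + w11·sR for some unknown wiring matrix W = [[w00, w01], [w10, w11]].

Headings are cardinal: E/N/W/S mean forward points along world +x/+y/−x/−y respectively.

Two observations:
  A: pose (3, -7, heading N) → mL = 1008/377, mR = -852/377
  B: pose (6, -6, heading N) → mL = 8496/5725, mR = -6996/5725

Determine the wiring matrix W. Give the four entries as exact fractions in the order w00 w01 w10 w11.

1 1 -1 -1/2

obs A: pose=(3,-7,N) → sL=24/13, sR=24/29, mL=1008/377, mR=-852/377
obs B: pose=(6,-6,N) → sL=24/25, sR=120/229, mL=8496/5725, mR=-6996/5725
sensor matrix S = [[24/13, 24/29], [24/25, 120/229]]; det S = 373248/2158325
solve [mL_A; mL_B] = S·[w00; w01] and [mR_A; mR_B] = S·[w10; w11]:
  w00 = 1, w01 = 1, w10 = -1, w11 = -1/2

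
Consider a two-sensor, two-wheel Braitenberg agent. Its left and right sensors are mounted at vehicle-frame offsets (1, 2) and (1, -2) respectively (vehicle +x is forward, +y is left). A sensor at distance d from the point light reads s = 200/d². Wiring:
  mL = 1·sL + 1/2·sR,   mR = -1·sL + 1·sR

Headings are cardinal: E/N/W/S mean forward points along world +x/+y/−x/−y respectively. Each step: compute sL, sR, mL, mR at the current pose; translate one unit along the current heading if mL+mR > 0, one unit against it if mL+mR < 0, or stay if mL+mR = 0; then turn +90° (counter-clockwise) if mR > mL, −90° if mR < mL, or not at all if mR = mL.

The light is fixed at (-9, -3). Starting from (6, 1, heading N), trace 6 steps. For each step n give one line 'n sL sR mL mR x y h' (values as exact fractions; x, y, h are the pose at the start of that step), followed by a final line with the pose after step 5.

0 100/97 100/157 20550/15229 -6000/15229 6 1 N
1 40/61 40/53 3340/3233 320/3233 6 2 E
2 10/17 50/53 955/901 320/901 7 2 S
3 200/229 200/261 75100/59769 -6400/59769 7 1 W
4 100/97 100/157 20550/15229 -6000/15229 6 1 N
5 40/61 40/53 3340/3233 320/3233 6 2 E
final 7 2 S

n=0: pose=(6,1,N); sL=100/97, sR=100/157; mL=20550/15229, mR=-6000/15229; mL+mR=150/157 → advance +1; mR−mL=-26550/15229 → turn -1·90°
n=1: pose=(6,2,E); sL=40/61, sR=40/53; mL=3340/3233, mR=320/3233; mL+mR=60/53 → advance +1; mR−mL=-3020/3233 → turn -1·90°
n=2: pose=(7,2,S); sL=10/17, sR=50/53; mL=955/901, mR=320/901; mL+mR=75/53 → advance +1; mR−mL=-635/901 → turn -1·90°
n=3: pose=(7,1,W); sL=200/229, sR=200/261; mL=75100/59769, mR=-6400/59769; mL+mR=100/87 → advance +1; mR−mL=-81500/59769 → turn -1·90°
n=4: pose=(6,1,N); sL=100/97, sR=100/157; mL=20550/15229, mR=-6000/15229; mL+mR=150/157 → advance +1; mR−mL=-26550/15229 → turn -1·90°
n=5: pose=(6,2,E); sL=40/61, sR=40/53; mL=3340/3233, mR=320/3233; mL+mR=60/53 → advance +1; mR−mL=-3020/3233 → turn -1·90°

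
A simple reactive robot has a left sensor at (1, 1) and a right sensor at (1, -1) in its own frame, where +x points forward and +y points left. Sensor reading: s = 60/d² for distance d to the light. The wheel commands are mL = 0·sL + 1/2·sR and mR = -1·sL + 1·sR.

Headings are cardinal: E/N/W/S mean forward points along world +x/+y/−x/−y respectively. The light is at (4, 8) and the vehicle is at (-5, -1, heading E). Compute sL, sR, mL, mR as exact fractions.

15/32 15/41 15/82 -135/1312

left sensor world pos  = (-4, 0); dL² = 128
right sensor world pos = (-4, -2); dR² = 164
sL = 60/128 = 15/32
sR = 60/164 = 15/41
mL = 0·sL + 1/2·sR = 15/82
mR = -1·sL + 1·sR = -135/1312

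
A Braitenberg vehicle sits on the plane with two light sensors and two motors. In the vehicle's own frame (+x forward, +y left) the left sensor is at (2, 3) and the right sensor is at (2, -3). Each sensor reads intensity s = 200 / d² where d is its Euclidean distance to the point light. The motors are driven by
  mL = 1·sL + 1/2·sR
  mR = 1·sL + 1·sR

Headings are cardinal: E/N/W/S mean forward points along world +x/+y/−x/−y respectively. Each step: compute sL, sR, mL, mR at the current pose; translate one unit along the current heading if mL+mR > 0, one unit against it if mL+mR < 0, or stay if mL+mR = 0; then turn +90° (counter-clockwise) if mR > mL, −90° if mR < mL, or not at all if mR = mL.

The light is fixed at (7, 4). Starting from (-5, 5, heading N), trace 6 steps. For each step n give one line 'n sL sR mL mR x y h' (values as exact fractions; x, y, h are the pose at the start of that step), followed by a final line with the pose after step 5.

0 100/117 20/9 230/117 40/13 -5 5 N
1 200/197 200/221 63900/43537 83600/43537 -5 6 W
2 2 25/32 153/64 89/32 -6 6 S
3 200/137 8/5 1548/685 2096/685 -6 5 E
4 100/117 20/9 230/117 40/13 -5 5 N
5 200/197 200/221 63900/43537 83600/43537 -5 6 W
final -6 6 S

n=0: pose=(-5,5,N); sL=100/117, sR=20/9; mL=230/117, mR=40/13; mL+mR=590/117 → advance +1; mR−mL=10/9 → turn +1·90°
n=1: pose=(-5,6,W); sL=200/197, sR=200/221; mL=63900/43537, mR=83600/43537; mL+mR=147500/43537 → advance +1; mR−mL=100/221 → turn +1·90°
n=2: pose=(-6,6,S); sL=2, sR=25/32; mL=153/64, mR=89/32; mL+mR=331/64 → advance +1; mR−mL=25/64 → turn +1·90°
n=3: pose=(-6,5,E); sL=200/137, sR=8/5; mL=1548/685, mR=2096/685; mL+mR=3644/685 → advance +1; mR−mL=4/5 → turn +1·90°
n=4: pose=(-5,5,N); sL=100/117, sR=20/9; mL=230/117, mR=40/13; mL+mR=590/117 → advance +1; mR−mL=10/9 → turn +1·90°
n=5: pose=(-5,6,W); sL=200/197, sR=200/221; mL=63900/43537, mR=83600/43537; mL+mR=147500/43537 → advance +1; mR−mL=100/221 → turn +1·90°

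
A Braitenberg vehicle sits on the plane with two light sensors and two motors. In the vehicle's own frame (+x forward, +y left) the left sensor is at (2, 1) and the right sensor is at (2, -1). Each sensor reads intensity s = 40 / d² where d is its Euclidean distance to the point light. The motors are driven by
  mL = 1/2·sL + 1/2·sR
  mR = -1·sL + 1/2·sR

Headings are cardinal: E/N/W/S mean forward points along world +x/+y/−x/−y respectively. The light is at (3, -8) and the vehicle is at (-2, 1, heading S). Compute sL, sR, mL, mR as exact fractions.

left sensor world pos  = (-1, -1); dL² = 65
right sensor world pos = (-3, -1); dR² = 85
sL = 40/65 = 8/13
sR = 40/85 = 8/17
mL = 1/2·sL + 1/2·sR = 120/221
mR = -1·sL + 1/2·sR = -84/221

8/13 8/17 120/221 -84/221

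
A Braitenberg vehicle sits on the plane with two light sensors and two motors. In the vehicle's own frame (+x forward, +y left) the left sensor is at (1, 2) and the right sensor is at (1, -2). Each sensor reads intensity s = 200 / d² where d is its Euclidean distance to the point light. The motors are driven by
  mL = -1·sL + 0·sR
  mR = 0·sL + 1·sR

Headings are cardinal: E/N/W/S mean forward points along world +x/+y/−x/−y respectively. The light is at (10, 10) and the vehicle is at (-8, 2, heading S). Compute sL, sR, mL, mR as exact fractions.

left sensor world pos  = (-6, 1); dL² = 337
right sensor world pos = (-10, 1); dR² = 481
sL = 200/337 = 200/337
sR = 200/481 = 200/481
mL = -1·sL + 0·sR = -200/337
mR = 0·sL + 1·sR = 200/481

200/337 200/481 -200/337 200/481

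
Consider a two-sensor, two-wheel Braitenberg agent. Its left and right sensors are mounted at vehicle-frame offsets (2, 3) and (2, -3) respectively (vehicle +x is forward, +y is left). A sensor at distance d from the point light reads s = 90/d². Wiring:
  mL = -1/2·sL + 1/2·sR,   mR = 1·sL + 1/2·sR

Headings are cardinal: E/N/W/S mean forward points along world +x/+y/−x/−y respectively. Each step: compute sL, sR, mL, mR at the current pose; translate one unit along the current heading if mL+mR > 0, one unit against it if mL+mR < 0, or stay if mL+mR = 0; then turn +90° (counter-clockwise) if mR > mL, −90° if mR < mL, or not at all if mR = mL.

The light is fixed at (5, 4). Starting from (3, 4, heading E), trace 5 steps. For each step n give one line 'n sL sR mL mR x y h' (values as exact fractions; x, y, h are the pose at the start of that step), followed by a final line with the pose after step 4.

0 10 10 0 15 3 4 E
1 9/2 45/4 27/8 81/8 4 4 N
2 90/13 18/5 -108/65 567/65 4 5 W
3 45 45/13 -270/13 1215/26 3 5 S
4 10 10 0 15 3 4 E
final 4 4 N

n=0: pose=(3,4,E); sL=10, sR=10; mL=0, mR=15; mL+mR=15 → advance +1; mR−mL=15 → turn +1·90°
n=1: pose=(4,4,N); sL=9/2, sR=45/4; mL=27/8, mR=81/8; mL+mR=27/2 → advance +1; mR−mL=27/4 → turn +1·90°
n=2: pose=(4,5,W); sL=90/13, sR=18/5; mL=-108/65, mR=567/65; mL+mR=459/65 → advance +1; mR−mL=135/13 → turn +1·90°
n=3: pose=(3,5,S); sL=45, sR=45/13; mL=-270/13, mR=1215/26; mL+mR=675/26 → advance +1; mR−mL=135/2 → turn +1·90°
n=4: pose=(3,4,E); sL=10, sR=10; mL=0, mR=15; mL+mR=15 → advance +1; mR−mL=15 → turn +1·90°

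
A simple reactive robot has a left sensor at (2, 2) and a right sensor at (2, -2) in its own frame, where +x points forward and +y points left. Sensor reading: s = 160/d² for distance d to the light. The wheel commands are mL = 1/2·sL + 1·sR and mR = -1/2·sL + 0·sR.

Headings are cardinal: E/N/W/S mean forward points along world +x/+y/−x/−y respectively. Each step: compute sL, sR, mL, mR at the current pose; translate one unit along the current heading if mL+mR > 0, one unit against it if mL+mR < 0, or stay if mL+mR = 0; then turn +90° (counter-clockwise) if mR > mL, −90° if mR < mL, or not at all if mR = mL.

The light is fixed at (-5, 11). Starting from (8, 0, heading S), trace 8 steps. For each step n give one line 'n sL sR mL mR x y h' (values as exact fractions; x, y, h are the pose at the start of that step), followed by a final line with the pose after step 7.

0 80/197 16/29 4312/5713 -40/197 8 0 S
1 160/317 160/221 68400/70057 -80/317 8 -1 W
2 4/5 20/37 174/185 -2/5 7 -1 N
3 160/277 32/73 14704/20221 -80/277 7 0 E
4 80/197 16/29 4312/5713 -40/197 8 0 S
5 160/317 160/221 68400/70057 -80/317 8 -1 W
6 4/5 20/37 174/185 -2/5 7 -1 N
7 160/277 32/73 14704/20221 -80/277 7 0 E
final 8 0 S

n=0: pose=(8,0,S); sL=80/197, sR=16/29; mL=4312/5713, mR=-40/197; mL+mR=16/29 → advance +1; mR−mL=-5472/5713 → turn -1·90°
n=1: pose=(8,-1,W); sL=160/317, sR=160/221; mL=68400/70057, mR=-80/317; mL+mR=160/221 → advance +1; mR−mL=-86080/70057 → turn -1·90°
n=2: pose=(7,-1,N); sL=4/5, sR=20/37; mL=174/185, mR=-2/5; mL+mR=20/37 → advance +1; mR−mL=-248/185 → turn -1·90°
n=3: pose=(7,0,E); sL=160/277, sR=32/73; mL=14704/20221, mR=-80/277; mL+mR=32/73 → advance +1; mR−mL=-20544/20221 → turn -1·90°
n=4: pose=(8,0,S); sL=80/197, sR=16/29; mL=4312/5713, mR=-40/197; mL+mR=16/29 → advance +1; mR−mL=-5472/5713 → turn -1·90°
n=5: pose=(8,-1,W); sL=160/317, sR=160/221; mL=68400/70057, mR=-80/317; mL+mR=160/221 → advance +1; mR−mL=-86080/70057 → turn -1·90°
n=6: pose=(7,-1,N); sL=4/5, sR=20/37; mL=174/185, mR=-2/5; mL+mR=20/37 → advance +1; mR−mL=-248/185 → turn -1·90°
n=7: pose=(7,0,E); sL=160/277, sR=32/73; mL=14704/20221, mR=-80/277; mL+mR=32/73 → advance +1; mR−mL=-20544/20221 → turn -1·90°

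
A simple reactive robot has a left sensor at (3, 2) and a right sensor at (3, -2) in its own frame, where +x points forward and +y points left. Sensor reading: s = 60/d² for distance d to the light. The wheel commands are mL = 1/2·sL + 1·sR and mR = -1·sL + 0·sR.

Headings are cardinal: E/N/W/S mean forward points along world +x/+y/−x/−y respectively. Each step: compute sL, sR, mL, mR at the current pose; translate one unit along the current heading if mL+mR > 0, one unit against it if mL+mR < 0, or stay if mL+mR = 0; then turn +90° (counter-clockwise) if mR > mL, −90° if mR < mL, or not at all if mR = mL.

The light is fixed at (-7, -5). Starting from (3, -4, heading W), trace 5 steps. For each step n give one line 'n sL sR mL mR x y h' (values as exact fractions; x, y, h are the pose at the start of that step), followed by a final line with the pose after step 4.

n=0: pose=(3,-4,W); sL=6/5, sR=30/29; mL=237/145, mR=-6/5; mL+mR=63/145 → advance +1; mR−mL=-411/145 → turn -1·90°
n=1: pose=(2,-4,N); sL=12/13, sR=60/137; mL=1602/1781, mR=-12/13; mL+mR=-42/1781 → advance -1; mR−mL=-3246/1781 → turn -1·90°
n=2: pose=(2,-5,E); sL=15/37, sR=15/37; mL=45/74, mR=-15/37; mL+mR=15/74 → advance +1; mR−mL=-75/74 → turn -1·90°
n=3: pose=(3,-5,S); sL=20/51, sR=60/73; mL=3790/3723, mR=-20/51; mL+mR=2330/3723 → advance +1; mR−mL=-1750/1241 → turn -1·90°
n=4: pose=(3,-6,W); sL=30/29, sR=6/5; mL=249/145, mR=-30/29; mL+mR=99/145 → advance +1; mR−mL=-399/145 → turn -1·90°

0 6/5 30/29 237/145 -6/5 3 -4 W
1 12/13 60/137 1602/1781 -12/13 2 -4 N
2 15/37 15/37 45/74 -15/37 2 -5 E
3 20/51 60/73 3790/3723 -20/51 3 -5 S
4 30/29 6/5 249/145 -30/29 3 -6 W
final 2 -6 N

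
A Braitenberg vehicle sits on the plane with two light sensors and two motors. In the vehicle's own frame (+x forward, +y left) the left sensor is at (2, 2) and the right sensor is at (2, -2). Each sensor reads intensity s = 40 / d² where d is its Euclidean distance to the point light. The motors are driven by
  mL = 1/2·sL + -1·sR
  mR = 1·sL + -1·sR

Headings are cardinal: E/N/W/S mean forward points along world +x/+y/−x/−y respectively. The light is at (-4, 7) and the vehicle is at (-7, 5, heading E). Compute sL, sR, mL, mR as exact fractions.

40 40/17 300/17 640/17

left sensor world pos  = (-5, 7); dL² = 1
right sensor world pos = (-5, 3); dR² = 17
sL = 40/1 = 40
sR = 40/17 = 40/17
mL = 1/2·sL + -1·sR = 300/17
mR = 1·sL + -1·sR = 640/17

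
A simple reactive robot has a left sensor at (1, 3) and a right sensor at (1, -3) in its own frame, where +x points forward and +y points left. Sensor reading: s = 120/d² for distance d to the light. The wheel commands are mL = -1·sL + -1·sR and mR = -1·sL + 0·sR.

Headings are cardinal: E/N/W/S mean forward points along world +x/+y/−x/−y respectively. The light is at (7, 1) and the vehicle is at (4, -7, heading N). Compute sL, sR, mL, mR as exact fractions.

24/17 120/49 -3216/833 -24/17

left sensor world pos  = (1, -6); dL² = 85
right sensor world pos = (7, -6); dR² = 49
sL = 120/85 = 24/17
sR = 120/49 = 120/49
mL = -1·sL + -1·sR = -3216/833
mR = -1·sL + 0·sR = -24/17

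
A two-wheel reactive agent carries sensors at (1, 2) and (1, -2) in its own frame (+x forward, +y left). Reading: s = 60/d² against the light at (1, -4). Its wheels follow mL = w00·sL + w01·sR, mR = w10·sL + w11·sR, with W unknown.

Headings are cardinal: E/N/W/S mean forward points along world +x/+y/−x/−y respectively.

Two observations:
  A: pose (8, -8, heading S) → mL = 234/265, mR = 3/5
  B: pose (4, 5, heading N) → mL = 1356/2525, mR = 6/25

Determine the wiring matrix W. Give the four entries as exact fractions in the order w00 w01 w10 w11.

1/2 1/2 0 1/2

obs A: pose=(8,-8,S) → sL=30/53, sR=6/5, mL=234/265, mR=3/5
obs B: pose=(4,5,N) → sL=60/101, sR=12/25, mL=1356/2525, mR=6/25
sensor matrix S = [[30/53, 6/5], [60/101, 12/25]]; det S = -11808/26765
solve [mL_A; mL_B] = S·[w00; w01] and [mR_A; mR_B] = S·[w10; w11]:
  w00 = 1/2, w01 = 1/2, w10 = 0, w11 = 1/2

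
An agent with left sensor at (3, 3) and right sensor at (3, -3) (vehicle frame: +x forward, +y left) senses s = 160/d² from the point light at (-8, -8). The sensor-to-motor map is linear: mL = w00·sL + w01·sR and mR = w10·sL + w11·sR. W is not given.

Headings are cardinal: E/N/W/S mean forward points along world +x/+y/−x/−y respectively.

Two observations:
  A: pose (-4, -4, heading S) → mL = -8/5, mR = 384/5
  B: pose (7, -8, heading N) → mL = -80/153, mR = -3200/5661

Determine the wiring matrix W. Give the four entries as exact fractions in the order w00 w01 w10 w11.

obs A: pose=(-4,-4,S) → sL=16/5, sR=80, mL=-8/5, mR=384/5
obs B: pose=(7,-8,N) → sL=160/153, sR=160/333, mL=-80/153, mR=-3200/5661
sensor matrix S = [[16/5, 80], [160/153, 160/333]]; det S = -464896/5661
solve [mL_A; mL_B] = S·[w00; w01] and [mR_A; mR_B] = S·[w10; w11]:
  w00 = -1/2, w01 = 0, w10 = -1, w11 = 1

-1/2 0 -1 1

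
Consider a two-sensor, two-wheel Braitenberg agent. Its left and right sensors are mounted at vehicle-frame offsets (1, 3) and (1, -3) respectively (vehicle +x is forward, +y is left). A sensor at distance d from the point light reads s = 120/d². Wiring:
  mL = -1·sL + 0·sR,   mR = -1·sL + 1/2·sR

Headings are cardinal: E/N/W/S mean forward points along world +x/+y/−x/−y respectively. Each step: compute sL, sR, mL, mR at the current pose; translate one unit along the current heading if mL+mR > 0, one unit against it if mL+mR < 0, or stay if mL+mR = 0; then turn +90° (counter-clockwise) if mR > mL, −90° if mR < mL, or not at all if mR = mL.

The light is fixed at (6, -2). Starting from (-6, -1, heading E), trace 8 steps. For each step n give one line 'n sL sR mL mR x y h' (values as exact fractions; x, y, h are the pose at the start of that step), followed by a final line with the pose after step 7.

0 120/137 24/25 -120/137 -1356/3425 -6 -1 E
1 6/13 15/13 -6/13 3/26 -7 -1 N
2 24/41 24/41 -24/41 -12/41 -7 -2 W
3 60/41 60/113 -60/41 -5550/4633 -6 -2 S
4 120/137 24/25 -120/137 -1356/3425 -6 -1 E
5 6/13 15/13 -6/13 3/26 -7 -1 N
6 24/41 24/41 -24/41 -12/41 -7 -2 W
7 60/41 60/113 -60/41 -5550/4633 -6 -2 S
final -6 -1 E

n=0: pose=(-6,-1,E); sL=120/137, sR=24/25; mL=-120/137, mR=-1356/3425; mL+mR=-4356/3425 → advance -1; mR−mL=12/25 → turn +1·90°
n=1: pose=(-7,-1,N); sL=6/13, sR=15/13; mL=-6/13, mR=3/26; mL+mR=-9/26 → advance -1; mR−mL=15/26 → turn +1·90°
n=2: pose=(-7,-2,W); sL=24/41, sR=24/41; mL=-24/41, mR=-12/41; mL+mR=-36/41 → advance -1; mR−mL=12/41 → turn +1·90°
n=3: pose=(-6,-2,S); sL=60/41, sR=60/113; mL=-60/41, mR=-5550/4633; mL+mR=-12330/4633 → advance -1; mR−mL=30/113 → turn +1·90°
n=4: pose=(-6,-1,E); sL=120/137, sR=24/25; mL=-120/137, mR=-1356/3425; mL+mR=-4356/3425 → advance -1; mR−mL=12/25 → turn +1·90°
n=5: pose=(-7,-1,N); sL=6/13, sR=15/13; mL=-6/13, mR=3/26; mL+mR=-9/26 → advance -1; mR−mL=15/26 → turn +1·90°
n=6: pose=(-7,-2,W); sL=24/41, sR=24/41; mL=-24/41, mR=-12/41; mL+mR=-36/41 → advance -1; mR−mL=12/41 → turn +1·90°
n=7: pose=(-6,-2,S); sL=60/41, sR=60/113; mL=-60/41, mR=-5550/4633; mL+mR=-12330/4633 → advance -1; mR−mL=30/113 → turn +1·90°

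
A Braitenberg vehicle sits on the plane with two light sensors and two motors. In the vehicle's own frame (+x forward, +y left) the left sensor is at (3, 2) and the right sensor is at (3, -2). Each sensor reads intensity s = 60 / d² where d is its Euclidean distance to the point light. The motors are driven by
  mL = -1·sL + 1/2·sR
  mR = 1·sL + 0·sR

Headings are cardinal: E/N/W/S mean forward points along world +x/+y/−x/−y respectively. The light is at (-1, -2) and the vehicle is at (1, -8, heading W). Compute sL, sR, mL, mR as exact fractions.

12/13 60/17 186/221 12/13

left sensor world pos  = (-2, -10); dL² = 65
right sensor world pos = (-2, -6); dR² = 17
sL = 60/65 = 12/13
sR = 60/17 = 60/17
mL = -1·sL + 1/2·sR = 186/221
mR = 1·sL + 0·sR = 12/13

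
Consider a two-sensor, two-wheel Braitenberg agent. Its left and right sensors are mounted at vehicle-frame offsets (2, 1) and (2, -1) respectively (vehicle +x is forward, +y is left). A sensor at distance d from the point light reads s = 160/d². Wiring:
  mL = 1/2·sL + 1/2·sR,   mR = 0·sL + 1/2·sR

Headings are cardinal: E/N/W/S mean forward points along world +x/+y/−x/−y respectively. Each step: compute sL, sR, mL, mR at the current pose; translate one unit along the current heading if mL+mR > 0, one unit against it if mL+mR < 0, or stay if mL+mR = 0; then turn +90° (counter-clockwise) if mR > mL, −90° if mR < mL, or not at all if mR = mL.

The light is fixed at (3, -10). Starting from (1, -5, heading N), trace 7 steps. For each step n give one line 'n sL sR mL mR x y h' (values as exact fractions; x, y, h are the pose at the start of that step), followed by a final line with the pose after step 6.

n=0: pose=(1,-5,N); sL=80/29, sR=16/5; mL=432/145, mR=8/5; mL+mR=664/145 → advance +1; mR−mL=-40/29 → turn -1·90°
n=1: pose=(1,-4,E); sL=160/49, sR=32/5; mL=1184/245, mR=16/5; mL+mR=1968/245 → advance +1; mR−mL=-80/49 → turn -1·90°
n=2: pose=(2,-4,S); sL=10, sR=8; mL=9, mR=4; mL+mR=13 → advance +1; mR−mL=-5 → turn -1·90°
n=3: pose=(2,-5,W); sL=32/5, sR=32/9; mL=224/45, mR=16/9; mL+mR=304/45 → advance +1; mR−mL=-16/5 → turn -1·90°
n=4: pose=(1,-5,N); sL=80/29, sR=16/5; mL=432/145, mR=8/5; mL+mR=664/145 → advance +1; mR−mL=-40/29 → turn -1·90°
n=5: pose=(1,-4,E); sL=160/49, sR=32/5; mL=1184/245, mR=16/5; mL+mR=1968/245 → advance +1; mR−mL=-80/49 → turn -1·90°
n=6: pose=(2,-4,S); sL=10, sR=8; mL=9, mR=4; mL+mR=13 → advance +1; mR−mL=-5 → turn -1·90°

0 80/29 16/5 432/145 8/5 1 -5 N
1 160/49 32/5 1184/245 16/5 1 -4 E
2 10 8 9 4 2 -4 S
3 32/5 32/9 224/45 16/9 2 -5 W
4 80/29 16/5 432/145 8/5 1 -5 N
5 160/49 32/5 1184/245 16/5 1 -4 E
6 10 8 9 4 2 -4 S
final 2 -5 W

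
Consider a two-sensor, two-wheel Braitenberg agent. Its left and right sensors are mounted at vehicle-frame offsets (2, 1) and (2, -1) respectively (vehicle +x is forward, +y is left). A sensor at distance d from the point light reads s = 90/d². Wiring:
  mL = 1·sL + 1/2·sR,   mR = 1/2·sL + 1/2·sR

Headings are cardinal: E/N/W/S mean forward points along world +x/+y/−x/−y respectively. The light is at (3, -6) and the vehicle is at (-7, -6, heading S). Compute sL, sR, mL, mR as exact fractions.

18/17 18/25 603/425 378/425

left sensor world pos  = (-6, -8); dL² = 85
right sensor world pos = (-8, -8); dR² = 125
sL = 90/85 = 18/17
sR = 90/125 = 18/25
mL = 1·sL + 1/2·sR = 603/425
mR = 1/2·sL + 1/2·sR = 378/425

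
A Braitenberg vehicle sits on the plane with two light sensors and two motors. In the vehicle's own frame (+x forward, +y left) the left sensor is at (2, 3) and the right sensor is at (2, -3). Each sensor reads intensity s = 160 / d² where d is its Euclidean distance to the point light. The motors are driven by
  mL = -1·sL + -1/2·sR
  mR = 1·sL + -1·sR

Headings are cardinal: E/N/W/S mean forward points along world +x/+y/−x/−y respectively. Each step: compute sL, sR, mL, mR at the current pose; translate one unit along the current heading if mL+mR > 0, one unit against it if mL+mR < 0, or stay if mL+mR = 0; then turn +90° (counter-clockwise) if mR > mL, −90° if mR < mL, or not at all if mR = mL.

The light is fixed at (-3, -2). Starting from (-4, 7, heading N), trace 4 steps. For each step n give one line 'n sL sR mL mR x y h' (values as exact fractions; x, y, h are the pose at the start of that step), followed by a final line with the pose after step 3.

0 160/137 32/25 -6192/3425 -384/3425 -4 7 N
1 80/17 16/13 -1176/221 768/221 -4 6 W
2 32/9 32/9 -16/3 0 -3 6 S
3 40/37 4 -114/37 -108/37 -3 7 E
final -4 7 N

n=0: pose=(-4,7,N); sL=160/137, sR=32/25; mL=-6192/3425, mR=-384/3425; mL+mR=-48/25 → advance -1; mR−mL=5808/3425 → turn +1·90°
n=1: pose=(-4,6,W); sL=80/17, sR=16/13; mL=-1176/221, mR=768/221; mL+mR=-24/13 → advance -1; mR−mL=1944/221 → turn +1·90°
n=2: pose=(-3,6,S); sL=32/9, sR=32/9; mL=-16/3, mR=0; mL+mR=-16/3 → advance -1; mR−mL=16/3 → turn +1·90°
n=3: pose=(-3,7,E); sL=40/37, sR=4; mL=-114/37, mR=-108/37; mL+mR=-6 → advance -1; mR−mL=6/37 → turn +1·90°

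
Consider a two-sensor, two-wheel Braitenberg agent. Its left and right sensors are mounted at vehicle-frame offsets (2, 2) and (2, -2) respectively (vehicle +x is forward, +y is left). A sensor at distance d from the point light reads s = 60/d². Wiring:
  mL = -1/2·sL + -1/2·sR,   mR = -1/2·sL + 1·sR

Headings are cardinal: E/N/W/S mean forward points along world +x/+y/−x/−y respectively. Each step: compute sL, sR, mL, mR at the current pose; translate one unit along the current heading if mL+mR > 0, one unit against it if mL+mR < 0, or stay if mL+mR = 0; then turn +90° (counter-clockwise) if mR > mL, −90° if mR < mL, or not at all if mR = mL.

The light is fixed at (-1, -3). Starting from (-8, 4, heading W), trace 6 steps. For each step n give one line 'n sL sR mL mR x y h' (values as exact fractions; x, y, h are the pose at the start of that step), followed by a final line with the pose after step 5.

0 30/53 10/27 -670/1431 125/1431 -8 4 W
1 60/41 60/89 -3900/3649 -210/3649 -7 4 S
2 15/29 15/13 -315/377 675/754 -7 5 E
3 60/149 60/109 -7740/16241 5670/16241 -6 5 N
4 30/37 6/13 -306/481 27/481 -6 4 W
5 60/29 60/61 -2700/1769 -90/1769 -5 4 S
final -5 5 E

n=0: pose=(-8,4,W); sL=30/53, sR=10/27; mL=-670/1431, mR=125/1431; mL+mR=-545/1431 → advance -1; mR−mL=5/9 → turn +1·90°
n=1: pose=(-7,4,S); sL=60/41, sR=60/89; mL=-3900/3649, mR=-210/3649; mL+mR=-4110/3649 → advance -1; mR−mL=90/89 → turn +1·90°
n=2: pose=(-7,5,E); sL=15/29, sR=15/13; mL=-315/377, mR=675/754; mL+mR=45/754 → advance +1; mR−mL=45/26 → turn +1·90°
n=3: pose=(-6,5,N); sL=60/149, sR=60/109; mL=-7740/16241, mR=5670/16241; mL+mR=-2070/16241 → advance -1; mR−mL=90/109 → turn +1·90°
n=4: pose=(-6,4,W); sL=30/37, sR=6/13; mL=-306/481, mR=27/481; mL+mR=-279/481 → advance -1; mR−mL=9/13 → turn +1·90°
n=5: pose=(-5,4,S); sL=60/29, sR=60/61; mL=-2700/1769, mR=-90/1769; mL+mR=-2790/1769 → advance -1; mR−mL=90/61 → turn +1·90°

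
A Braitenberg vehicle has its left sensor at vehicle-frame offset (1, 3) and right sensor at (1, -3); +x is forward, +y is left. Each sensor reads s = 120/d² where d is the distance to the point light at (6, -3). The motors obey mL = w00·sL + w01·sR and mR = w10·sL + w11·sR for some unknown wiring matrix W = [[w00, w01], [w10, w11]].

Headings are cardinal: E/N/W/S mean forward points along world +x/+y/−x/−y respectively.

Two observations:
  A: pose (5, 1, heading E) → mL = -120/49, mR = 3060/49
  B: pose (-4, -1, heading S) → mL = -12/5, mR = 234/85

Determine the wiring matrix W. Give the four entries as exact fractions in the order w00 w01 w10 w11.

obs A: pose=(5,1,E) → sL=120/49, sR=120, mL=-120/49, mR=3060/49
obs B: pose=(-4,-1,S) → sL=12/5, sR=12/17, mL=-12/5, mR=234/85
sensor matrix S = [[120/49, 120], [12/5, 12/17]]; det S = -238464/833
solve [mL_A; mL_B] = S·[w00; w01] and [mR_A; mR_B] = S·[w10; w11]:
  w00 = -1, w01 = 0, w10 = 1, w11 = 1/2

-1 0 1 1/2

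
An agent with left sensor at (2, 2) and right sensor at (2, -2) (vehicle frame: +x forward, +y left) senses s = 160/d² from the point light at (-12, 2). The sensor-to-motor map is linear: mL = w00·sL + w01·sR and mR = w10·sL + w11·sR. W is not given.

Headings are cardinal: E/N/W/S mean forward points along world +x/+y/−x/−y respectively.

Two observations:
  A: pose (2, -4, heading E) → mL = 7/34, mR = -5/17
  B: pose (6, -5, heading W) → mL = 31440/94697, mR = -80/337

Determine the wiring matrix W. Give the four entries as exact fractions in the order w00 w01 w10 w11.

-1/2 1 -1/2 0

obs A: pose=(2,-4,E) → sL=10/17, sR=1/2, mL=7/34, mR=-5/17
obs B: pose=(6,-5,W) → sL=160/337, sR=160/281, mL=31440/94697, mR=-80/337
sensor matrix S = [[10/17, 1/2], [160/337, 160/281]]; det S = 157040/1609849
solve [mL_A; mL_B] = S·[w00; w01] and [mR_A; mR_B] = S·[w10; w11]:
  w00 = -1/2, w01 = 1, w10 = -1/2, w11 = 0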